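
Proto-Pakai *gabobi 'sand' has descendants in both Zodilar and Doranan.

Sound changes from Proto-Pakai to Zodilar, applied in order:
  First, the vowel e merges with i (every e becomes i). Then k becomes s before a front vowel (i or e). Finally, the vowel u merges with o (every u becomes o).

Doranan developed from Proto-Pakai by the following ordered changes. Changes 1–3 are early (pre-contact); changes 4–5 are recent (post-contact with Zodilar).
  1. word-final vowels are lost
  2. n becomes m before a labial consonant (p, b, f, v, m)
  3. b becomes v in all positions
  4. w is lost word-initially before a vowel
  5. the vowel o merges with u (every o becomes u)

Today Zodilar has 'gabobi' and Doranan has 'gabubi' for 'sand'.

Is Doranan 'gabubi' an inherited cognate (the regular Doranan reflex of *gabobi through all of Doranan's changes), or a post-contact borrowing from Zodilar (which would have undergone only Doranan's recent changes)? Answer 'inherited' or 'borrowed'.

borrowed

If inherited, *gabobi would pass through all of Doranan's changes:
Doranan: *gabobi
  gabobi → gabob   [apocope]
  gabob (rule 2 does not apply)
  gabob → gavov   [unconditioned shift]
  gavov (rule 4 does not apply)
  gavov → gavuv   [vowel merger]
  giving Doranan gavuv.
If borrowed from Zodilar 'gabobi' after the early changes, it would undergo only the recent ones:
  rule 4 (glide loss): no change (gabobi)
  rule 5 (vowel merger): gabobi → gabubi
  ⇒ as a loan: gabubi
Doranan 'gabubi' matches the loan outcome 'gabubi', not the inherited 'gavuv' — it skipped the early Doranan changes, so it was borrowed from Zodilar.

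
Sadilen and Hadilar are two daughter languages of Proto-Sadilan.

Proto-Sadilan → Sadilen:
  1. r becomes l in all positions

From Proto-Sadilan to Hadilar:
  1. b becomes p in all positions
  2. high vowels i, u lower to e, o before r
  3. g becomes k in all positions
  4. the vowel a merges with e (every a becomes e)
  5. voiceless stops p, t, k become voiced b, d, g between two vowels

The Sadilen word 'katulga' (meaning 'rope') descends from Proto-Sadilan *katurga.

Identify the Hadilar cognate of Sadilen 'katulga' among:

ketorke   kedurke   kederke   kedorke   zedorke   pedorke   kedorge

Hadilar: *katurga
  katurga (rule 1 does not apply)
  katurga → katorga   [pre-rhotic lowering]
  katorga → katorka   [unconditioned shift]
  katorka → ketorke   [vowel merger]
  ketorke → kedorke   [intervocalic voicing]
  giving Hadilar kedorke.
The other candidates each miss or misapply at least one Hadilar change.

kedorke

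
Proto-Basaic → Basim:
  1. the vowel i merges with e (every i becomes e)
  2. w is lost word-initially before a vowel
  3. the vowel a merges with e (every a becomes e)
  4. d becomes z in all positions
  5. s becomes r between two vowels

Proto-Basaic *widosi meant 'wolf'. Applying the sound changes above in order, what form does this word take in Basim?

Basim: start from *widosi.
  rule 1 (vowel merger): widosi → wedose
  rule 2 (glide loss): wedose → edose
  rule 3: no change — edose
  rule 4 (unconditioned shift): edose → ezose
  rule 5 (rhotacism): ezose → ezore
  ⇒ Basim ezore

ezore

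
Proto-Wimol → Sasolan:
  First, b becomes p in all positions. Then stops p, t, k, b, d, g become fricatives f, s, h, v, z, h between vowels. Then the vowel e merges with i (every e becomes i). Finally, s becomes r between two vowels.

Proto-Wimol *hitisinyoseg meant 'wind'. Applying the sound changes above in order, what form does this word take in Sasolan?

hiririnyorig

Sasolan: *hitisinyoseg > hisisinyoseg > hisisinyosig > hiririnyorig  (by intervocalic lenition, vowel merger, rhotacism)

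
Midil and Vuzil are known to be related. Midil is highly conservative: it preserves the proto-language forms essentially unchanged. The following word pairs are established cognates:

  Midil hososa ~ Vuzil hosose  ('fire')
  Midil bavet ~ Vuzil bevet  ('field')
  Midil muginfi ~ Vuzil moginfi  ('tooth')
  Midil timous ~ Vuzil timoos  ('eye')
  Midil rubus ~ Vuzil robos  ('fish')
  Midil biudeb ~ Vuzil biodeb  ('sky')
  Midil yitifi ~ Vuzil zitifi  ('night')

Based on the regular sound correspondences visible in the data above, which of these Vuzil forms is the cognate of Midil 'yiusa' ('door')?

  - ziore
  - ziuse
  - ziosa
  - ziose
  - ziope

ziose

yitifi ~ zitifi — Midil y corresponds to Vuzil z word-initially before a front vowel.
timous ~ timoos, biudeb ~ biodeb — Midil u corresponds to Vuzil o after a vowel, before a consonant other than r, m, n, p, b, f, v.
hososa ~ hosose — Midil a corresponds to Vuzil e word-finally.
Applying these to Midil 'yiusa':
  yiusa → ziusa   (y→z word-initially before a front vowel)
  ziusa → ziosa   (u→o after a vowel, before a consonant other than r, m, n, p, b, f, v)
  ziosa → ziose   (a→e word-finally)
So the Vuzil cognate is 'ziose'.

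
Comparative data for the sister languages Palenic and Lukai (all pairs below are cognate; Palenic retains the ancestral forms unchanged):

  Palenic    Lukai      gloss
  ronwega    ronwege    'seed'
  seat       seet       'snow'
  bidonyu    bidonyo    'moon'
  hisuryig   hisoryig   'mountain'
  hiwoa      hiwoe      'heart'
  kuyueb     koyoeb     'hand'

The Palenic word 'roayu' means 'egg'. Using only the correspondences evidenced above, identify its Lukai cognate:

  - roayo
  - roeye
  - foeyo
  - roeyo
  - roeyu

seat ~ seet — Palenic a corresponds to Lukai e after a vowel, before a consonant other than r, m, n, p, b, f, v.
bidonyu ~ bidonyo — Palenic u corresponds to Lukai o word-finally.
Applying these to Palenic 'roayu':
  roayu → roeyu   (a→e after a vowel, before a consonant other than r, m, n, p, b, f, v)
  roeyu → roeyo   (u→o word-finally)
So the Lukai cognate is 'roeyo'.

roeyo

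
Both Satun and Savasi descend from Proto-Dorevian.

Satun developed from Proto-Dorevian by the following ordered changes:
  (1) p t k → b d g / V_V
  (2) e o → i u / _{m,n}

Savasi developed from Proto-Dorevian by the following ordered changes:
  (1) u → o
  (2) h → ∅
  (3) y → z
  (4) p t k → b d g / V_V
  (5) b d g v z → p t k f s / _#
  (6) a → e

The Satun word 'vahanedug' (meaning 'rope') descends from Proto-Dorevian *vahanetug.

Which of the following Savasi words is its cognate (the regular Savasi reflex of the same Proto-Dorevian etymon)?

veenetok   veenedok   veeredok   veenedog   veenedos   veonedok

Savasi: start from *vahanetug.
  rule 1 (vowel merger): vahanetug → vahanetog
  rule 2 (h-loss): vahanetog → vaanetog
  rule 3: no change — vaanetog
  rule 4 (intervocalic voicing): vaanetog → vaanedog
  rule 5 (final devoicing): vaanedog → vaanedok
  rule 6 (vowel merger): vaanedok → veenedok
  ⇒ Savasi veenedok
The other candidates each miss or misapply at least one Savasi change.

veenedok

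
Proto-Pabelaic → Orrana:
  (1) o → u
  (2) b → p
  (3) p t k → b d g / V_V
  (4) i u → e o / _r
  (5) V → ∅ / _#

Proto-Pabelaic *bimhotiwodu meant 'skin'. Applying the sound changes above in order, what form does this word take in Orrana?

pimhudiwud

Orrana: *bimhotiwodu > bimhutiwudu > pimhutiwudu > pimhudiwudu > pimhudiwud  (by vowel merger, unconditioned shift, intervocalic voicing, apocope)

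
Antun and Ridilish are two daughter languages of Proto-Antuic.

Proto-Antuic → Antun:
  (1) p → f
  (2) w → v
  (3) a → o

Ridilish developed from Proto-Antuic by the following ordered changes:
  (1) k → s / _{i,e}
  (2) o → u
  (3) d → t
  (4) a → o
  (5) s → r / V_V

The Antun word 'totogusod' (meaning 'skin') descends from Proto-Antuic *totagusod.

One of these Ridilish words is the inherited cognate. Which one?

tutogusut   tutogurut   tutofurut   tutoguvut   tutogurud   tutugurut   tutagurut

tutogurut

Ridilish: *totagusod
  totagusod (rule 1 does not apply)
  totagusod → tutagusud   [vowel merger]
  tutagusud → tutagusut   [unconditioned shift]
  tutagusut → tutogusut   [vowel merger]
  tutogusut → tutogurut   [rhotacism]
  giving Ridilish tutogurut.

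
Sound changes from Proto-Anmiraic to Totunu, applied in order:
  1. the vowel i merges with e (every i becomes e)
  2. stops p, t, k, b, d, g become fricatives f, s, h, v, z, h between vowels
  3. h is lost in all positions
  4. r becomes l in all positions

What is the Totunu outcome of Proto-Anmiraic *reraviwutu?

Totunu: *reraviwutu
  reraviwutu → reravewutu   [vowel merger]
  reravewutu → reravewusu   [intervocalic lenition]
  reravewusu (rule 3 does not apply)
  reravewusu → lelavewusu   [unconditioned shift]
  giving Totunu lelavewusu.

lelavewusu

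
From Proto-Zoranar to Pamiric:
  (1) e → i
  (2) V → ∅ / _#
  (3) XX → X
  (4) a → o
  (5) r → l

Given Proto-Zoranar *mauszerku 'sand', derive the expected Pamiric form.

mouszilk

Pamiric: *mauszerku > mauszirku > mauszirk > mouszirk > mouszilk  (by vowel merger, apocope, vowel merger, unconditioned shift)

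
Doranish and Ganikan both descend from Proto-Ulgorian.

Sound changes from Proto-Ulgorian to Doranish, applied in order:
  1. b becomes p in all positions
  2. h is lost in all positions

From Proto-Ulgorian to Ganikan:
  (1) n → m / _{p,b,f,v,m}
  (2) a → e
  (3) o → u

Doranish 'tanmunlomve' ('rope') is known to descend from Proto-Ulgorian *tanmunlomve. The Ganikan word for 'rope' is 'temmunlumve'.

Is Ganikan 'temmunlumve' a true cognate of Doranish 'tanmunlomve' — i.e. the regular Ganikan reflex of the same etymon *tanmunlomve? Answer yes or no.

Derive the expected Ganikan reflex of *tanmunlomve:
Ganikan: start from *tanmunlomve.
  rule 1 (nasal place assimilation): tanmunlomve → tammunlomve
  rule 2 (vowel merger): tammunlomve → temmunlomve
  rule 3 (vowel merger): temmunlomve → temmunlumve
  ⇒ Ganikan temmunlumve
Ganikan 'temmunlumve' matches the regular reflex exactly, so the pair is cognate.

yes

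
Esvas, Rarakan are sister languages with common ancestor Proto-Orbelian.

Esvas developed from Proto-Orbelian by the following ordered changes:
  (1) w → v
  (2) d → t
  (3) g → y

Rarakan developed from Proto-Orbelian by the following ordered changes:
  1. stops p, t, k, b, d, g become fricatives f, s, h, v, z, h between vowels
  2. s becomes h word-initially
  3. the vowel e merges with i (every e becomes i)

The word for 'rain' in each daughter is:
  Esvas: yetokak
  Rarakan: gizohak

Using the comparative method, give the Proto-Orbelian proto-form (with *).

*gedokak

Position 3: Esvas has t, Rarakan has z. Taking the neighbouring segments as reconstructed: Esvas t could go back to *t or *d; Rarakan z could go back to *d or *z — the one source consistent with every daughter is *d.
Position 2: Esvas has e, Rarakan has i. Esvas preserves e here (none of its changes turn any other segment into e), so the proto-segment is *e.
Continuing position by position gives *gedokak; check it forward:
Esvas: *gedokak
  gedokak (rule 1 does not apply)
  gedokak → getokak   [unconditioned shift]
  getokak → yetokak   [unconditioned shift]
  giving Esvas yetokak.
Rarakan: *gedokak > gezohak > gizohak  (by intervocalic lenition, vowel merger)
Only *gedokak yields all of Esvas yetokak, Rarakan gizohak.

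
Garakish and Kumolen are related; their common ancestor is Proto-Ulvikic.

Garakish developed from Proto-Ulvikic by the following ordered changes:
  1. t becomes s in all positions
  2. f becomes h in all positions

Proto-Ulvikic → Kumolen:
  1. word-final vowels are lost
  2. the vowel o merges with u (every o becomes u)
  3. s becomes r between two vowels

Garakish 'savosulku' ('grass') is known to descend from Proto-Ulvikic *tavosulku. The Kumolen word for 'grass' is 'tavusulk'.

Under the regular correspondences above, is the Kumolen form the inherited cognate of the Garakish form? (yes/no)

no

Derive the expected Kumolen reflex of *tavosulku:
Kumolen: start from *tavosulku.
  rule 1 (apocope): tavosulku → tavosulk
  rule 2 (vowel merger): tavosulk → tavusulk
  rule 3 (rhotacism): tavusulk → tavurulk
  ⇒ Kumolen tavurulk
The regular Kumolen reflex would be 'tavurulk', but the attested form is 'tavusulk'. The correspondence is irregular, so they are not cognates (the Kumolen form has a different source).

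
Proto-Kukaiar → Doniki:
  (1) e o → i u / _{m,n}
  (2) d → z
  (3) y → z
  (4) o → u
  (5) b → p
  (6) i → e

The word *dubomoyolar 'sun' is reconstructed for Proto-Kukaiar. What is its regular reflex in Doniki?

Doniki: start from *dubomoyolar.
  rule 1 (pre-nasal raising): dubomoyolar → dubumoyolar
  rule 2 (unconditioned shift): dubumoyolar → zubumoyolar
  rule 3 (unconditioned shift): zubumoyolar → zubumozolar
  rule 4 (vowel merger): zubumozolar → zubumuzular
  rule 5 (unconditioned shift): zubumuzular → zupumuzular
  rule 6: no change — zupumuzular
  ⇒ Doniki zupumuzular

zupumuzular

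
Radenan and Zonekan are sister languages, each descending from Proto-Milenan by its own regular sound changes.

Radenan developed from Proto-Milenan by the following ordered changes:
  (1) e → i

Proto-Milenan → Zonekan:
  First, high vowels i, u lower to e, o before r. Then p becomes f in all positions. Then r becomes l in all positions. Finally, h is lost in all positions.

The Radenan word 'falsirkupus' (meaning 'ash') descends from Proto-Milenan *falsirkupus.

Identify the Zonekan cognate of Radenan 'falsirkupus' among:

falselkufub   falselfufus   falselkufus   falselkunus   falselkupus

Zonekan: start from *falsirkupus.
  rule 1 (pre-rhotic lowering): falsirkupus → falserkupus
  rule 2 (unconditioned shift): falserkupus → falserkufus
  rule 3 (unconditioned shift): falserkufus → falselkufus
  rule 4: no change — falselkufus
  ⇒ Zonekan falselkufus
Among the options, 'falselkufus' alone shows every Zonekan change applied in order.

falselkufus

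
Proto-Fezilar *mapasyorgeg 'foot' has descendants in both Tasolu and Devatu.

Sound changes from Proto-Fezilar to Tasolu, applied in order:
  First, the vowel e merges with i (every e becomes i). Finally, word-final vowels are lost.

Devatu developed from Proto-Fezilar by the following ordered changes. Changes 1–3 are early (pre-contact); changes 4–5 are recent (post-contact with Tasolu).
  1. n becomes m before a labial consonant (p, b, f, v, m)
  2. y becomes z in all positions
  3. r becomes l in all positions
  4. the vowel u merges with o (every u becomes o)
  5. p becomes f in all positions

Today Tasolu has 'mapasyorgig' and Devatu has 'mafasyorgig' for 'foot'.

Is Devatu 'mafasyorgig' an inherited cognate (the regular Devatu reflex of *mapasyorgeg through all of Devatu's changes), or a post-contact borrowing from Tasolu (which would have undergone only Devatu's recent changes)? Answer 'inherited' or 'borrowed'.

If inherited, *mapasyorgeg would pass through all of Devatu's changes:
Devatu: *mapasyorgeg
  mapasyorgeg (rule 1 does not apply)
  mapasyorgeg → mapaszorgeg   [unconditioned shift]
  mapaszorgeg → mapaszolgeg   [unconditioned shift]
  mapaszolgeg (rule 4 does not apply)
  mapaszolgeg → mafaszolgeg   [unconditioned shift]
  giving Devatu mafaszolgeg.
If borrowed from Tasolu 'mapasyorgig' after the early changes, it would undergo only the recent ones:
  rule 4 (vowel merger): no change (mapasyorgig)
  rule 5 (unconditioned shift): mapasyorgig → mafasyorgig
  ⇒ as a loan: mafasyorgig
Devatu 'mafasyorgig' matches the loan outcome 'mafasyorgig', not the inherited 'mafaszolgeg' — it skipped the early Devatu changes, so it was borrowed from Tasolu.

borrowed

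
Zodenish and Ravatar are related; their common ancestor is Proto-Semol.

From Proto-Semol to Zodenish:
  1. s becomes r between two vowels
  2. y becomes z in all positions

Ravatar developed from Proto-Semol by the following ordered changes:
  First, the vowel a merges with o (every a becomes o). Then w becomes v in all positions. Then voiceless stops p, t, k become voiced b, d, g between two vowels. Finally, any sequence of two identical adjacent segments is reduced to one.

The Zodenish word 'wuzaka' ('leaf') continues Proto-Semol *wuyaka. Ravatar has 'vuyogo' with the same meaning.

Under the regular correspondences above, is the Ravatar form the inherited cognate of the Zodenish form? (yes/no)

Derive the expected Ravatar reflex of *wuyaka:
Ravatar: *wuyaka
  wuyaka → wuyoko   [vowel merger]
  wuyoko → vuyoko   [unconditioned shift]
  vuyoko → vuyogo   [intervocalic voicing]
  vuyogo (rule 4 does not apply)
  giving Ravatar vuyogo.
Ravatar 'vuyogo' matches the regular reflex exactly, so the pair is cognate.

yes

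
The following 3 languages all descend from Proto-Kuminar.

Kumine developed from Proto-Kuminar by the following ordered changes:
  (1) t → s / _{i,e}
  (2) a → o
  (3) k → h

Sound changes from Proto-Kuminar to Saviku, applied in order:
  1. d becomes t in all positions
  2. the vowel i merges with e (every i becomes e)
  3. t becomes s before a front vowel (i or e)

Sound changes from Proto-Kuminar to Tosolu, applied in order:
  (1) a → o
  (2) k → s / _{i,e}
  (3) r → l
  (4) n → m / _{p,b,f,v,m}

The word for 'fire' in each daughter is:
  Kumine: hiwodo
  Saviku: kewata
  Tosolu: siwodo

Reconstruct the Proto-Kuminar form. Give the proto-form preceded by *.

Position 5: Kumine has d, Saviku has t, Tosolu has d. Kumine preserves d here (none of its changes turn any other segment into d), so the proto-segment is *d.
Position 2: Kumine has i, Saviku has e, Tosolu has i. Kumine preserves i here (none of its changes turn any other segment into i), so the proto-segment is *i.
Position 6: Kumine has o, Saviku has a, Tosolu has o. Saviku preserves a here (none of its changes turn any other segment into a), so the proto-segment is *a.
Continuing position by position gives *kiwada; check it forward:
Kumine: start from *kiwada.
  rule 1: no change — kiwada
  rule 2 (vowel merger): kiwada → kiwodo
  rule 3 (unconditioned shift): kiwodo → hiwodo
  ⇒ Kumine hiwodo
Saviku: *kiwada
  kiwada → kiwata   [unconditioned shift]
  kiwata → kewata   [vowel merger]
  kewata (rule 3 does not apply)
  giving Saviku kewata.
Tosolu: start from *kiwada.
  rule 1 (vowel merger): kiwada → kiwodo
  rule 2 (palatalisation): kiwodo → siwodo
  rule 3: no change — siwodo
  rule 4: no change — siwodo
  ⇒ Tosolu siwodo
*kiwada is the unique common source.

*kiwada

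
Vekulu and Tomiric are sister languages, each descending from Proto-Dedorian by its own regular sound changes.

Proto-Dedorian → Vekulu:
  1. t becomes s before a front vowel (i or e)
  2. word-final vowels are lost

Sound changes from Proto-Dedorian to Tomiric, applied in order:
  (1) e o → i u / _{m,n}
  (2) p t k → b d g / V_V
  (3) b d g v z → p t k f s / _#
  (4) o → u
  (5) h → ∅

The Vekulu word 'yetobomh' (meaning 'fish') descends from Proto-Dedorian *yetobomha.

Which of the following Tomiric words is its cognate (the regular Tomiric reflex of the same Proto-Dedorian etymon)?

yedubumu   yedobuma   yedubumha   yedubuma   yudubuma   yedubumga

Tomiric: *yetobomha
  yetobomha → yetobumha   [pre-nasal raising]
  yetobumha → yedobumha   [intervocalic voicing]
  yedobumha (rule 3 does not apply)
  yedobumha → yedubumha   [vowel merger]
  yedubumha → yedubuma   [h-loss]
  giving Tomiric yedubuma.
The other candidates each miss or misapply at least one Tomiric change.

yedubuma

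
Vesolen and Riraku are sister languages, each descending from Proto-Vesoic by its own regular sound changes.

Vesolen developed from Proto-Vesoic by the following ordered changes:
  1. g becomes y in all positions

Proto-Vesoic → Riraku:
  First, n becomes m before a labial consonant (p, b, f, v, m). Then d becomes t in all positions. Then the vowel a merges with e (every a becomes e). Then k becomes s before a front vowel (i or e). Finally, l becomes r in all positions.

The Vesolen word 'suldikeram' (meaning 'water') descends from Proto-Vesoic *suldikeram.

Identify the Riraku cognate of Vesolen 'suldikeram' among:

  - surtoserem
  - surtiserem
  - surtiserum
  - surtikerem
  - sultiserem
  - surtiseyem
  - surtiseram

Riraku: *suldikeram > sultikeram > sultikerem > sultiserem > surtiserem  (by unconditioned shift, vowel merger, palatalisation, unconditioned shift)

surtiserem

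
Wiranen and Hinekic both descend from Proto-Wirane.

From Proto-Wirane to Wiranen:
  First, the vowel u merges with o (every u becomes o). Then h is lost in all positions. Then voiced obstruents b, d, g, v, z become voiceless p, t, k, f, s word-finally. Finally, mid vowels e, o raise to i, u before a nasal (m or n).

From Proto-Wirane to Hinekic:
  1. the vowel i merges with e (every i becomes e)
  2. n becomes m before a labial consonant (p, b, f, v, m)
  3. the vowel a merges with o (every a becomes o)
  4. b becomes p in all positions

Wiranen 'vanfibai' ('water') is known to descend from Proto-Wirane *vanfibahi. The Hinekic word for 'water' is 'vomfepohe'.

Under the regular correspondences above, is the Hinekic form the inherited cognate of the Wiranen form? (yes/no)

Derive the expected Hinekic reflex of *vanfibahi:
Hinekic: *vanfibahi
  vanfibahi → vanfebahe   [vowel merger]
  vanfebahe → vamfebahe   [nasal place assimilation]
  vamfebahe → vomfebohe   [vowel merger]
  vomfebohe → vomfepohe   [unconditioned shift]
  giving Hinekic vomfepohe.
Hinekic 'vomfepohe' matches the regular reflex exactly, so the pair is cognate.

yes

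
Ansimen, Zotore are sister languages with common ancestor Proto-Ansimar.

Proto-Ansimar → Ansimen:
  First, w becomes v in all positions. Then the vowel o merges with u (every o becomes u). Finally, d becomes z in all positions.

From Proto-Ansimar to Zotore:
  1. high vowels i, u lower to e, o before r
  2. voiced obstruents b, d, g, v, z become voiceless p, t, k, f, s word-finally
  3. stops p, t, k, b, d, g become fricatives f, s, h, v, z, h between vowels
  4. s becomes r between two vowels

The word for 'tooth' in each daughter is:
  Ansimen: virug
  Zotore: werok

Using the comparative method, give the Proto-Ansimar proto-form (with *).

Position 5: Ansimen has g, Zotore has k. Ansimen preserves g here (none of its changes turn any other segment into g), so the proto-segment is *g.
Position 4: Ansimen has u, Zotore has o. Taking the neighbouring segments as reconstructed: Ansimen u could go back to *o or *u; Zotore o can only go back to *o — the one source consistent with every daughter is *o.
Position 1: Ansimen has v, Zotore has w. Zotore preserves w here (none of its changes turn any other segment into w), so the proto-segment is *w.
This points to *wirog. Verify forward in each daughter:
Ansimen: *wirog
  wirog → virog   [unconditioned shift]
  virog → virug   [vowel merger]
  virug (rule 3 does not apply)
  giving Ansimen virug.
Zotore: *wirog > werog > werok  (by pre-rhotic lowering, final devoicing)
*wirog is the unique common source.

*wirog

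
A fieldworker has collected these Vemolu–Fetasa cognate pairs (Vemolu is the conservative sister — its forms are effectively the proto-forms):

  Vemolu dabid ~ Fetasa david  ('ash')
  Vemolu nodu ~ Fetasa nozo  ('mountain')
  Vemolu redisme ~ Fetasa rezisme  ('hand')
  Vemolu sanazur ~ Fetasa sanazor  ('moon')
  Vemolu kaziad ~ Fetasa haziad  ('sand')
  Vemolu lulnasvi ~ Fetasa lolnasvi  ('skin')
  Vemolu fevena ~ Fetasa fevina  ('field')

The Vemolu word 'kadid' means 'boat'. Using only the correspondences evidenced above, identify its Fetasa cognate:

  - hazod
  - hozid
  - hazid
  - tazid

kaziad ~ haziad — Vemolu k corresponds to Fetasa h word-initially before a back vowel.
redisme ~ rezisme — Vemolu d corresponds to Fetasa z between vowels (before a front vowel).
Applying these to Vemolu 'kadid':
  kadid → hadid   (k→h word-initially before a back vowel)
  hadid → hazid   (d→z between vowels (before a front vowel))
So the Fetasa cognate is 'hazid'.

hazid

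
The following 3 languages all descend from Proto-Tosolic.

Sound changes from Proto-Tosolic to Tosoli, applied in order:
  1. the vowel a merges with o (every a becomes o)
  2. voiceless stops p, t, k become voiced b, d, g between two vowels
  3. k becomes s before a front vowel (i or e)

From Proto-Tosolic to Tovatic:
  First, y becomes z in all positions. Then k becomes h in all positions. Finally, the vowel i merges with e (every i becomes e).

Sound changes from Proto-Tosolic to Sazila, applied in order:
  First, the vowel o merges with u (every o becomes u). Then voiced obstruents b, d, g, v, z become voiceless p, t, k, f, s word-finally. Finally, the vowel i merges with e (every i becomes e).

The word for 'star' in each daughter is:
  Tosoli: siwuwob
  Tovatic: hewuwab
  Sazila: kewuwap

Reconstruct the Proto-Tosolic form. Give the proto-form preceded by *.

Position 7: Tosoli has b, Tovatic has b, Sazila has p. Tovatic preserves b here (none of its changes turn any other segment into b), so the proto-segment is *b.
Position 1: Tosoli has s, Tovatic has h, Sazila has k. Taking the neighbouring segments as reconstructed: Tosoli s could go back to *k or *s; Tovatic h could go back to *k or *h; Sazila k can only go back to *k — the one source consistent with every daughter is *k.
Continuing position by position gives *kiwuwab; check it forward:
Tosoli: start from *kiwuwab.
  rule 1 (vowel merger): kiwuwab → kiwuwob
  rule 2: no change — kiwuwob
  rule 3 (palatalisation): kiwuwob → siwuwob
  ⇒ Tosoli siwuwob
Tovatic: *kiwuwab > hiwuwab > hewuwab  (by unconditioned shift, vowel merger)
Sazila: start from *kiwuwab.
  rule 1: no change — kiwuwab
  rule 2 (final devoicing): kiwuwab → kiwuwap
  rule 3 (vowel merger): kiwuwap → kewuwap
  ⇒ Sazila kewuwap
*kiwuwab is the unique common source.

*kiwuwab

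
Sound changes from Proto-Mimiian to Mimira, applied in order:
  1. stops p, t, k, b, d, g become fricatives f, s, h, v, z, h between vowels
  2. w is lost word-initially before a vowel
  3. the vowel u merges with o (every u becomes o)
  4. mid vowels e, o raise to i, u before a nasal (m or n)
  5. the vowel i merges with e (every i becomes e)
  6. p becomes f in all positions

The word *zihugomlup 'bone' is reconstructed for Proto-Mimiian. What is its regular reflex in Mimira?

zehohumlof

Mimira: *zihugomlup
  zihugomlup → zihuhomlup   [intervocalic lenition]
  zihuhomlup (rule 2 does not apply)
  zihuhomlup → zihohomlop   [vowel merger]
  zihohomlop → zihohumlop   [pre-nasal raising]
  zihohumlop → zehohumlop   [vowel merger]
  zehohumlop → zehohumlof   [unconditioned shift]
  giving Mimira zehohumlof.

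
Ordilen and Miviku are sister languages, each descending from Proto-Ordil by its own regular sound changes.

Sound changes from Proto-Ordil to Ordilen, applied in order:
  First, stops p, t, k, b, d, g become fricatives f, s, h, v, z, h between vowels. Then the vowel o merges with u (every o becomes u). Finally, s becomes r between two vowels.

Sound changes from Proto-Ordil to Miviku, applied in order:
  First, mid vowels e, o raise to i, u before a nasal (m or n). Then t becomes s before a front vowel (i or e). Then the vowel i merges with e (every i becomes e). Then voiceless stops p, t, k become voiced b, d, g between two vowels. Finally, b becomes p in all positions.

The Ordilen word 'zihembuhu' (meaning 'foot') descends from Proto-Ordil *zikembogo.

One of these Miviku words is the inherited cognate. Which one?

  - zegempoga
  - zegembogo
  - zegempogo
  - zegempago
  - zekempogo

zegempogo

Miviku: *zikembogo
  zikembogo → zikimbogo   [pre-nasal raising]
  zikimbogo (rule 2 does not apply)
  zikimbogo → zekembogo   [vowel merger]
  zekembogo → zegembogo   [intervocalic voicing]
  zegembogo → zegempogo   [unconditioned shift]
  giving Miviku zegempogo.
Among the options, 'zegempogo' alone shows every Miviku change applied in order.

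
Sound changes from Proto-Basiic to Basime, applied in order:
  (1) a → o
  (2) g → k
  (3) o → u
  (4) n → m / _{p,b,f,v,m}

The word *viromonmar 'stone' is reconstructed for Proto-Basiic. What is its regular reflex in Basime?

Basime: *viromonmar
  viromonmar → viromonmor   [vowel merger]
  viromonmor (rule 2 does not apply)
  viromonmor → virumunmur   [vowel merger]
  virumunmur → virumummur   [nasal place assimilation]
  giving Basime virumummur.

virumummur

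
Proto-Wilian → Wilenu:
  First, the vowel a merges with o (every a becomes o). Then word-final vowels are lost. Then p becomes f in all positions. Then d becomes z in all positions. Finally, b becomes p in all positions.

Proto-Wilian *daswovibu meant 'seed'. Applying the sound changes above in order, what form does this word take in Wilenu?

zoswovip

Wilenu: *daswovibu
  daswovibu → doswovibu   [vowel merger]
  doswovibu → doswovib   [apocope]
  doswovib (rule 3 does not apply)
  doswovib → zoswovib   [unconditioned shift]
  zoswovib → zoswovip   [unconditioned shift]
  giving Wilenu zoswovip.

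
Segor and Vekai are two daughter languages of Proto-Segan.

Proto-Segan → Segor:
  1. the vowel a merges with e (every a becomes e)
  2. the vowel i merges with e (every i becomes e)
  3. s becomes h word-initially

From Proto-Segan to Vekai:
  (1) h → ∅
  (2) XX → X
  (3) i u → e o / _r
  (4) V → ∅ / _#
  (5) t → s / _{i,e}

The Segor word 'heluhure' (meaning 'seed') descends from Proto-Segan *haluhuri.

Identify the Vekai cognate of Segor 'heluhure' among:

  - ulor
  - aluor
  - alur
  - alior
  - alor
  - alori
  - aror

Vekai: start from *haluhuri.
  rule 1 (h-loss): haluhuri → aluuri
  rule 2 (degemination): aluuri → aluri
  rule 3 (pre-rhotic lowering): aluri → alori
  rule 4 (apocope): alori → alor
  rule 5: no change — alor
  ⇒ Vekai alor

alor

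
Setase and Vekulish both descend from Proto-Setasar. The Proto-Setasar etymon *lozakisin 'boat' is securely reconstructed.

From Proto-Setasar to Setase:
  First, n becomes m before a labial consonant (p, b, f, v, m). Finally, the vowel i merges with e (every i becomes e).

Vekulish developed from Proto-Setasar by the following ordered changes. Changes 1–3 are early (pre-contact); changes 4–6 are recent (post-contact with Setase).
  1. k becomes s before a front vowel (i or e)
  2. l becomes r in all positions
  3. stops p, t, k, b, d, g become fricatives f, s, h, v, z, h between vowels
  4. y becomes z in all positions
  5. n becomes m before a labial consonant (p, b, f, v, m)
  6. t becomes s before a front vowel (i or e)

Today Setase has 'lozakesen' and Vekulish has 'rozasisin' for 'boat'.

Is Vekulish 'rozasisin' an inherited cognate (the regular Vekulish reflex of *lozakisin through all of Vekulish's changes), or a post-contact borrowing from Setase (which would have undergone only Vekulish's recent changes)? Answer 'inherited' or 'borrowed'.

inherited

If inherited, *lozakisin would pass through all of Vekulish's changes:
Vekulish: *lozakisin
  lozakisin → lozasisin   [palatalisation]
  lozasisin → rozasisin   [unconditioned shift]
  rozasisin (rule 3 does not apply)
  rozasisin (rule 4 does not apply)
  rozasisin (rule 5 does not apply)
  rozasisin (rule 6 does not apply)
  giving Vekulish rozasisin.
If borrowed from Setase 'lozakesen' after the early changes, it would undergo only the recent ones:
  rule 4 (unconditioned shift): no change (lozakesen)
  rule 5 (nasal place assimilation): no change (lozakesen)
  rule 6 (palatalisation): no change (lozakesen)
  ⇒ as a loan: lozakesen
Vekulish 'rozasisin' matches the inherited outcome exactly, so it is an inherited cognate, not a loan.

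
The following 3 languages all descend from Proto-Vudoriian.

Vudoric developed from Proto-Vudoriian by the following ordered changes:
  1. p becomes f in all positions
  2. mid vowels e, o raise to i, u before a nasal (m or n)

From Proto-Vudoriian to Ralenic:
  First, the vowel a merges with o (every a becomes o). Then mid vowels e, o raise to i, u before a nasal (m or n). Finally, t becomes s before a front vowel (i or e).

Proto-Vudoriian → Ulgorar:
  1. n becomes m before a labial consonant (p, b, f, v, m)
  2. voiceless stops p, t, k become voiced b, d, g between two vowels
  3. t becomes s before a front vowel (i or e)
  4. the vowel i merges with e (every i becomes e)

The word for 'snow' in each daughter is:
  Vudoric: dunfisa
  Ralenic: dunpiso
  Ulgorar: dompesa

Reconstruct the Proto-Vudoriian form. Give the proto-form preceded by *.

Position 5: Vudoric has i, Ralenic has i, Ulgorar has e. Taking the neighbouring segments as reconstructed: Vudoric i can only go back to *i; Ralenic i can only go back to *i; Ulgorar e could go back to *e or *i — the one source consistent with every daughter is *i.
Position 4: Vudoric has f, Ralenic has p, Ulgorar has p. Ralenic preserves p here (none of its changes turn any other segment into p), so the proto-segment is *p.
Position 7: Vudoric has a, Ralenic has o, Ulgorar has a. Vudoric preserves a here (none of its changes turn any other segment into a), so the proto-segment is *a.
This points to *donpisa. Verify forward in each daughter:
Vudoric: start from *donpisa.
  rule 1 (unconditioned shift): donpisa → donfisa
  rule 2 (pre-nasal raising): donfisa → dunfisa
  ⇒ Vudoric dunfisa
Ralenic: *donpisa > donpiso > dunpiso  (by vowel merger, pre-nasal raising)
Ulgorar: *donpisa > dompisa > dompesa  (by nasal place assimilation, vowel merger)
Only *donpisa yields all of Vudoric dunfisa, Ralenic dunpiso, Ulgorar dompesa.

*donpisa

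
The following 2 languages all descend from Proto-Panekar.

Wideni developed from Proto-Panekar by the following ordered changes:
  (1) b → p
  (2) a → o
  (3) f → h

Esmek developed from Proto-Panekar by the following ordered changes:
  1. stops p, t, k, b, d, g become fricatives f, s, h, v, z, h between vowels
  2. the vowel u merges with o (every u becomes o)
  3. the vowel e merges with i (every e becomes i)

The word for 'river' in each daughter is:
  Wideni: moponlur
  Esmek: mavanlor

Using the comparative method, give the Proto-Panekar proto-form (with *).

Position 4: Wideni has o, Esmek has a. Esmek preserves a here (none of its changes turn any other segment into a), so the proto-segment is *a.
Position 2: Wideni has o, Esmek has a. Esmek preserves a here (none of its changes turn any other segment into a), so the proto-segment is *a.
This points to *mabanlur. Verify forward in each daughter:
Wideni: start from *mabanlur.
  rule 1 (unconditioned shift): mabanlur → mapanlur
  rule 2 (vowel merger): mapanlur → moponlur
  rule 3: no change — moponlur
  ⇒ Wideni moponlur
Esmek: *mabanlur > mavanlur > mavanlor  (by intervocalic lenition, vowel merger)
Only *mabanlur yields all of Wideni moponlur, Esmek mavanlor.

*mabanlur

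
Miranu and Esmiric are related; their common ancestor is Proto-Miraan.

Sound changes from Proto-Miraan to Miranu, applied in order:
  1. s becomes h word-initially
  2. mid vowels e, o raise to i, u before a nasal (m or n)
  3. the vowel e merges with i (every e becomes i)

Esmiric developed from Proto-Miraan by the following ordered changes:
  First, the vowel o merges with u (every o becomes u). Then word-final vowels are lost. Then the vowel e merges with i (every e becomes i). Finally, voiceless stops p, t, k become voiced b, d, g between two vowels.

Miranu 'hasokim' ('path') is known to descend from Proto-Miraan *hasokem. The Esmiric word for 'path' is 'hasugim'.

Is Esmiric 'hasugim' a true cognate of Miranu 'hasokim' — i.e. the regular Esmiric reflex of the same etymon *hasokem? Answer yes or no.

yes

Derive the expected Esmiric reflex of *hasokem:
Esmiric: *hasokem > hasukem > hasukim > hasugim  (by vowel merger, vowel merger, intervocalic voicing)
Esmiric 'hasugim' matches the regular reflex exactly, so the pair is cognate.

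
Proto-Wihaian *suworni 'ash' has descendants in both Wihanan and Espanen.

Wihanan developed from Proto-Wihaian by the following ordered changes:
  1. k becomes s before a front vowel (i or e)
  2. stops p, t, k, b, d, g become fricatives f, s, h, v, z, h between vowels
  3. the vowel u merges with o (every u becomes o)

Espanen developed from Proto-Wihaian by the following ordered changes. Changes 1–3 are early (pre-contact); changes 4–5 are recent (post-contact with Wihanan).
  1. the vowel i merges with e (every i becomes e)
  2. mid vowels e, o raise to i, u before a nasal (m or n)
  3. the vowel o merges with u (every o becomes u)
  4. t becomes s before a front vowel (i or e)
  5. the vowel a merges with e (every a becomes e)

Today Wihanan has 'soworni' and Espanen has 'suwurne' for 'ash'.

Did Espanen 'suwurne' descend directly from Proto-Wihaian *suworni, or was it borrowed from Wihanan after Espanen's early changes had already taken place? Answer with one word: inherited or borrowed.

If inherited, *suworni would pass through all of Espanen's changes:
Espanen: *suworni > suworne > suwurne  (by vowel merger, vowel merger)
If borrowed from Wihanan 'soworni' after the early changes, it would undergo only the recent ones:
  rule 4 (palatalisation): no change (soworni)
  rule 5 (vowel merger): no change (soworni)
  ⇒ as a loan: soworni
Espanen 'suwurne' matches the inherited outcome exactly, so it is an inherited cognate, not a loan.

inherited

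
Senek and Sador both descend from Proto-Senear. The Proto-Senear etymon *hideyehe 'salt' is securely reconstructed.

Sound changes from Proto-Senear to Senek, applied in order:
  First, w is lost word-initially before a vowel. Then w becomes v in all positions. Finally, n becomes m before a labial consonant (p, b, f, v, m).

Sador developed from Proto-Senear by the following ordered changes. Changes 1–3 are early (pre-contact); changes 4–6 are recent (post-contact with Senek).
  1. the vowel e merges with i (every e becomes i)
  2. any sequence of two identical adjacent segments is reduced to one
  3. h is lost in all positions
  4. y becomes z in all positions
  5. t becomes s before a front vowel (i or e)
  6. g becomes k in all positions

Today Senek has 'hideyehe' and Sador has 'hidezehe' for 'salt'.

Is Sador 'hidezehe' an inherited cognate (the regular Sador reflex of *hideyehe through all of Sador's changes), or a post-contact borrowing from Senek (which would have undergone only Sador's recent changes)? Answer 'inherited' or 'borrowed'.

If inherited, *hideyehe would pass through all of Sador's changes:
Sador: *hideyehe
  hideyehe → hidiyihi   [vowel merger]
  hidiyihi (rule 2 does not apply)
  hidiyihi → idiyii   [h-loss]
  idiyii → idizii   [unconditioned shift]
  idizii (rule 5 does not apply)
  idizii (rule 6 does not apply)
  giving Sador idizii.
If borrowed from Senek 'hideyehe' after the early changes, it would undergo only the recent ones:
  rule 4 (unconditioned shift): hideyehe → hidezehe
  rule 5 (palatalisation): no change (hidezehe)
  rule 6 (unconditioned shift): no change (hidezehe)
  ⇒ as a loan: hidezehe
Sador 'hidezehe' matches the loan outcome 'hidezehe', not the inherited 'idizii' — it skipped the early Sador changes, so it was borrowed from Senek.

borrowed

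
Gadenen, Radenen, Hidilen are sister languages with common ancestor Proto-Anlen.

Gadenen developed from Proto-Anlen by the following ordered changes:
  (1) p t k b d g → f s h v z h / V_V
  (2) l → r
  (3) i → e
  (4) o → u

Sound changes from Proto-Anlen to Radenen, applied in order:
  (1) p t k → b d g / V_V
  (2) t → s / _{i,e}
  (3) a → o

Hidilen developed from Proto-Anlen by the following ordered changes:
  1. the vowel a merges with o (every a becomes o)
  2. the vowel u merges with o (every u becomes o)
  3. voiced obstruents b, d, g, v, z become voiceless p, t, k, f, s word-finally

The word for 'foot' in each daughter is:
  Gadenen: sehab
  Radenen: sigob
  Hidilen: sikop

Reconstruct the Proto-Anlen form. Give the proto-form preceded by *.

*sikab

Position 4: Gadenen has a, Radenen has o, Hidilen has o. Gadenen preserves a here (none of its changes turn any other segment into a), so the proto-segment is *a.
Position 5: Gadenen has b, Radenen has b, Hidilen has p. Gadenen preserves b here (none of its changes turn any other segment into b), so the proto-segment is *b.
Position 3: Gadenen has h, Radenen has g, Hidilen has k. Taking the neighbouring segments as reconstructed: Gadenen h could go back to *k or *g or *h; Radenen g could go back to *k or *g; Hidilen k can only go back to *k — the one source consistent with every daughter is *k.
Continuing position by position gives *sikab; check it forward:
Gadenen: start from *sikab.
  rule 1 (intervocalic lenition): sikab → sihab
  rule 2: no change — sihab
  rule 3 (vowel merger): sihab → sehab
  rule 4: no change — sehab
  ⇒ Gadenen sehab
Radenen: *sikab
  sikab → sigab   [intervocalic voicing]
  sigab (rule 2 does not apply)
  sigab → sigob   [vowel merger]
  giving Radenen sigob.
Hidilen: start from *sikab.
  rule 1 (vowel merger): sikab → sikob
  rule 2: no change — sikob
  rule 3 (final devoicing): sikob → sikop
  ⇒ Hidilen sikop
Only *sikab yields all of Gadenen sehab, Radenen sigob, Hidilen sikop.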